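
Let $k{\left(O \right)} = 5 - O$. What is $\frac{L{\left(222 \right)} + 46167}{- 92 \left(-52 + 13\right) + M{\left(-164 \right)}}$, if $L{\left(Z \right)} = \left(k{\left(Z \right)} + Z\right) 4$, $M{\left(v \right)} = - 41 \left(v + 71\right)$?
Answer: $\frac{46187}{7401} \approx 6.2406$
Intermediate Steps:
$M{\left(v \right)} = -2911 - 41 v$ ($M{\left(v \right)} = - 41 \left(71 + v\right) = -2911 - 41 v$)
$L{\left(Z \right)} = 20$ ($L{\left(Z \right)} = \left(\left(5 - Z\right) + Z\right) 4 = 5 \cdot 4 = 20$)
$\frac{L{\left(222 \right)} + 46167}{- 92 \left(-52 + 13\right) + M{\left(-164 \right)}} = \frac{20 + 46167}{- 92 \left(-52 + 13\right) - -3813} = \frac{46187}{\left(-92\right) \left(-39\right) + \left(-2911 + 6724\right)} = \frac{46187}{3588 + 3813} = \frac{46187}{7401}$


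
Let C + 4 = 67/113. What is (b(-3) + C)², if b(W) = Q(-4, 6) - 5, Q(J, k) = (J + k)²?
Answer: 248004/12769 ≈ 19.422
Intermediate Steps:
b(W) = -1 (b(W) = (-4 + 6)² - 5 = 2² - 5 = 4 - 5 = -1)
C = -385/113 (C = -4 + 67/113 = -385/113 ≈ -3.4071)
(b(-3) + C)² = (-1 - 385/113)² = (-498/113)² = 248004/12769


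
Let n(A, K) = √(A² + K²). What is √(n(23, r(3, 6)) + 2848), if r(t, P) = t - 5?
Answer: √(2848 + √533) ≈ 53.583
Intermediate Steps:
r(t, P) = -5 + t
√(n(23, r(3, 6)) + 2848) = √(√(23² + (-5 + 3)²) + 2848) = √(√(529 + (-2)²) + 2848) = √(√(529 + 4) + 2848) = √(√533 + 2848) = √(2848 + √533)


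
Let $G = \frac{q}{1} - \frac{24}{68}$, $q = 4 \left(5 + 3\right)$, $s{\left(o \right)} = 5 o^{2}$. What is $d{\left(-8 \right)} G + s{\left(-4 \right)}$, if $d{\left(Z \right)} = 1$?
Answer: $\frac{1898}{17} \approx 111.65$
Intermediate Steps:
$q = 32$ ($q = 4 \cdot 8 = 32$)
$G = \frac{538}{17}$ ($G = \frac{32}{1} - \frac{24}{68} = 32 \cdot 1 - \frac{6}{17} = 32 - \frac{6}{17} = \frac{538}{17} \approx 31.647$)
$d{\left(-8 \right)} G + s{\left(-4 \right)} = 1 \cdot \frac{538}{17} + 5 \left(-4\right)^{2} = \frac{538}{17} + 5 \cdot 16 = \frac{538}{17} + 80 = \frac{1898}{17}$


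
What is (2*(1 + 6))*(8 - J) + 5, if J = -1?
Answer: 131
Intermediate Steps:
(2*(1 + 6))*(8 - J) + 5 = (2*(1 + 6))*(8 - 1*(-1)) + 5 = (2*7)*(8 + 1) + 5 = 14*9 + 5 = 126 + 5 = 131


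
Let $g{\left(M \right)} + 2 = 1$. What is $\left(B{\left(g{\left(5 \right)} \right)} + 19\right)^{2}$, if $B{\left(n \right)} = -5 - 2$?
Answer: $144$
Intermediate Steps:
$g{\left(M \right)} = -1$ ($g{\left(M \right)} = -2 + 1 = -1$)
$B{\left(n \right)} = -7$
$\left(B{\left(g{\left(5 \right)} \right)} + 19\right)^{2} = \left(-7 + 19\right)^{2} = 12^{2} = 144$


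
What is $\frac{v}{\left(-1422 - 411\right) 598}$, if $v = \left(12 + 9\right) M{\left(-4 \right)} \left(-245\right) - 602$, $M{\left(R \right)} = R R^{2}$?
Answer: $- \frac{164339}{548067} \approx -0.29985$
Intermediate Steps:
$M{\left(R \right)} = R^{3}$
$v = 328678$ ($v = \left(12 + 9\right) \left(-4\right)^{3} \left(-245\right) - 602 = 21 \left(-64\right) \left(-245\right) - 602 = \left(-1344\right) \left(-245\right) - 602 = 329280 - 602 = 328678$)
$\frac{v}{\left(-1422 - 411\right) 598} = \frac{328678}{\left(-1422 - 411\right) 598} = \frac{328678}{\left(-1833\right) 598} = \frac{328678}{-1096134} = 328678 \left(- \frac{1}{1096134}\right) = - \frac{164339}{548067}$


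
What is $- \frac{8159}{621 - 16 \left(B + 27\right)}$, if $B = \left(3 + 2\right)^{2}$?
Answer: $\frac{8159}{211} \approx 38.668$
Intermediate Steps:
$B = 25$ ($B = 5^{2} = 25$)
$- \frac{8159}{621 - 16 \left(B + 27\right)} = - \frac{8159}{621 - 16 \left(25 + 27\right)} = - \frac{8159}{621 - 832} = - \frac{8159}{-211} = \left(-8159\right) \left(- \frac{1}{211}\right) = \frac{8159}{211}$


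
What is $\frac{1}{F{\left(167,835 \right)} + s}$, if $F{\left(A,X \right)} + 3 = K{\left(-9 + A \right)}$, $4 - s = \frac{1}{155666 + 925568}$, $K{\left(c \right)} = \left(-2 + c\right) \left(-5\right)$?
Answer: $- \frac{1081234}{842281287} \approx -0.0012837$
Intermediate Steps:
$K{\left(c \right)} = 10 - 5 c$
$s = \frac{4324935}{1081234}$ ($s = 4 - \frac{1}{155666 + 925568} = 4 - \frac{1}{1081234} = \frac{4324935}{1081234} \approx 4.0$)
$F{\left(A,X \right)} = 52 - 5 A$ ($F{\left(A,X \right)} = -3 - \left(-10 + 5 \left(-9 + A\right)\right) = -3 + \left(10 - \left(-45 + 5 A\right)\right) = -3 - \left(-55 + 5 A\right) = 52 - 5 A$)
$\frac{1}{F{\left(167,835 \right)} + s} = \frac{1}{\left(52 - 835\right) + \frac{4324935}{1081234}} = \frac{1}{-783 + \frac{4324935}{1081234}} = \frac{1}{- \frac{842281287}{1081234}} = - \frac{1081234}{842281287}$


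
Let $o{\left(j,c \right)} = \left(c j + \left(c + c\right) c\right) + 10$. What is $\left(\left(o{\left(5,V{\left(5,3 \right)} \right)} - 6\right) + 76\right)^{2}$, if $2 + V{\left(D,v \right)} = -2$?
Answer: $8464$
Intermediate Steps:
$V{\left(D,v \right)} = -4$ ($V{\left(D,v \right)} = -2 - 2 = -4$)
$o{\left(j,c \right)} = 10 + 2 c^{2} + c j$ ($o{\left(j,c \right)} = \left(c j + 2 c c\right) + 10 = \left(c j + 2 c^{2}\right) + 10 = \left(2 c^{2} + c j\right) + 10 = 10 + 2 c^{2} + c j$)
$\left(\left(o{\left(5,V{\left(5,3 \right)} \right)} - 6\right) + 76\right)^{2} = \left(\left(\left(10 + 2 \left(-4\right)^{2} - 20\right) - 6\right) + 76\right)^{2} = \left(\left(\left(10 + 2 \cdot 16 - 20\right) - 6\right) + 76\right)^{2} = \left(\left(\left(10 + 32 - 20\right) - 6\right) + 76\right)^{2} = \left(\left(22 - 6\right) + 76\right)^{2} = \left(16 + 76\right)^{2} = 92^{2} = 8464$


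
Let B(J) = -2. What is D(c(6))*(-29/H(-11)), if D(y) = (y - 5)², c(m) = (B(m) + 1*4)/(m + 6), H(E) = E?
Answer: 24389/396 ≈ 61.588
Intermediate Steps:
c(m) = 2/(6 + m) (c(m) = (-2 + 1*4)/(m + 6) = (-2 + 4)/(6 + m) = 2/(6 + m))
D(y) = (-5 + y)²
D(c(6))*(-29/H(-11)) = (-5 + 2/(6 + 6))²*(-29/(-11)) = (-5 + 2/12)²*(-29*(-1/11)) = (-5 + 2*(1/12))²*(29/11) = (-5 + ⅙)²*(29/11) = (-29/6)²*(29/11) = (841/36)*(29/11) = 24389/396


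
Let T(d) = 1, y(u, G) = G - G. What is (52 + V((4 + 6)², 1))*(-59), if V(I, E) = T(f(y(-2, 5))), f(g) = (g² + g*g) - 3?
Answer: -3127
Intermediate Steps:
y(u, G) = 0
f(g) = -3 + 2*g² (f(g) = (g² + g²) - 3 = 2*g² - 3 = -3 + 2*g²)
V(I, E) = 1
(52 + V((4 + 6)², 1))*(-59) = (52 + 1)*(-59) = 53*(-59) = -3127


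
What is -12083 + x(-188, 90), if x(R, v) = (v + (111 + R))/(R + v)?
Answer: -1184147/98 ≈ -12083.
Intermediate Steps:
x(R, v) = (111 + R + v)/(R + v)
-12083 + x(-188, 90) = -12083 + (111 - 188 + 90)/(-188 + 90) = -12083 + 13/(-98) = -12083 - 1/98*13 = -12083 - 13/98 = -1184147/98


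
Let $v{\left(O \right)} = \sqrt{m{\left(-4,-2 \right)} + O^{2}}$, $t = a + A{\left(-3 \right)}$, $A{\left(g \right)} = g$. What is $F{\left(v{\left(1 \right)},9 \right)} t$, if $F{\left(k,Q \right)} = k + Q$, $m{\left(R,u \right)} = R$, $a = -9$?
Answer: $-108 - 12 i \sqrt{3} \approx -108.0 - 20.785 i$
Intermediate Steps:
$t = -12$ ($t = -9 - 3 = -12$)
$v{\left(O \right)} = \sqrt{-4 + O^{2}}$
$F{\left(k,Q \right)} = Q + k$
$F{\left(v{\left(1 \right)},9 \right)} t = \left(9 + \sqrt{-4 + 1^{2}}\right) \left(-12\right) = \left(9 + \sqrt{-4 + 1}\right) \left(-12\right) = \left(9 + \sqrt{-3}\right) \left(-12\right) = \left(9 + i \sqrt{3}\right) \left(-12\right) = -108 - 12 i \sqrt{3}$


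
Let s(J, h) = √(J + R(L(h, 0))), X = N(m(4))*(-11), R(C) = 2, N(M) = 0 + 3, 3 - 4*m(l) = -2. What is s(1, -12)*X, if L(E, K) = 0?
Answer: -33*√3 ≈ -57.158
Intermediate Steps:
m(l) = 5/4 (m(l) = ¾ - ¼*(-2) = ¾ + ½ = 5/4)
N(M) = 3
X = -33 (X = 3*(-11) = -33)
s(J, h) = √(2 + J) (s(J, h) = √(J + 2) = √(2 + J))
s(1, -12)*X = √(2 + 1)*(-33) = √3*(-33) = -33*√3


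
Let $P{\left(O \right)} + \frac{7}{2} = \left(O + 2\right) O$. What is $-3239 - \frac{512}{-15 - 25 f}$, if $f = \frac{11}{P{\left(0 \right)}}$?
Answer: $- \frac{1444939}{445} \approx -3247.1$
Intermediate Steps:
$P{\left(O \right)} = - \frac{7}{2} + O \left(2 + O\right)$ ($P{\left(O \right)} = - \frac{7}{2} + \left(O + 2\right) O = - \frac{7}{2} + \left(2 + O\right) O = - \frac{7}{2} + O \left(2 + O\right)$)
$f = - \frac{22}{7}$ ($f = \frac{11}{- \frac{7}{2} + 0^{2} + 2 \cdot 0} = \frac{11}{- \frac{7}{2} + 0 + 0} = \frac{11}{- \frac{7}{2}} = 11 \left(- \frac{2}{7}\right) = - \frac{22}{7} \approx -3.1429$)
$-3239 - \frac{512}{-15 - 25 f} = -3239 - \frac{512}{-15 - - \frac{550}{7}} = -3239 - \frac{512}{-15 + \frac{550}{7}} = -3239 - \frac{512}{\frac{445}{7}} = -3239 - 512 \cdot \frac{7}{445} = -3239 - \frac{3584}{445} = - \frac{1444939}{445}$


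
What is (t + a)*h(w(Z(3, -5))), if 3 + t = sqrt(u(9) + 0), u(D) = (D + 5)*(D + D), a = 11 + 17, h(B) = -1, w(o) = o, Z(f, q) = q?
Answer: -25 - 6*sqrt(7) ≈ -40.875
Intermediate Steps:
a = 28
u(D) = 2*D*(5 + D) (u(D) = (5 + D)*(2*D) = 2*D*(5 + D))
t = -3 + 6*sqrt(7) (t = -3 + sqrt(2*9*(5 + 9) + 0) = -3 + sqrt(2*9*14 + 0) = -3 + sqrt(252 + 0) = -3 + sqrt(252) = -3 + 6*sqrt(7) ≈ 12.875)
(t + a)*h(w(Z(3, -5))) = ((-3 + 6*sqrt(7)) + 28)*(-1) = (25 + 6*sqrt(7))*(-1) = -25 - 6*sqrt(7)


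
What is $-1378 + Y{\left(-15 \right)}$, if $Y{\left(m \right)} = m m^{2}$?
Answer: $-4753$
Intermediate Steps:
$Y{\left(m \right)} = m^{3}$
$-1378 + Y{\left(-15 \right)} = -1378 + \left(-15\right)^{3} = -1378 - 3375 = -4753$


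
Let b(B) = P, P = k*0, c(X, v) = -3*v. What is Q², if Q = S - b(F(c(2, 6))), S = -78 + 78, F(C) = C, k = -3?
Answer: 0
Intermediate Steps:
P = 0 (P = -3*0 = 0)
b(B) = 0
S = 0
Q = 0 (Q = 0 - 1*0 = 0 + 0 = 0)
Q² = 0² = 0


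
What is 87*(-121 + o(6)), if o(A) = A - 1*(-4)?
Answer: -9657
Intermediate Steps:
o(A) = 4 + A (o(A) = A + 4 = 4 + A)
87*(-121 + o(6)) = 87*(-121 + (4 + 6)) = 87*(-121 + 10) = 87*(-111) = -9657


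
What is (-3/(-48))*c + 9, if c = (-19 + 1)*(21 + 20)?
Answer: -297/8 ≈ -37.125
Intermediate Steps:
c = -738 (c = -18*41 = -738)
(-3/(-48))*c + 9 = -3/(-48)*(-738) + 9 = -3*(-1/48)*(-738) + 9 = (1/16)*(-738) + 9 = -369/8 + 9 = -297/8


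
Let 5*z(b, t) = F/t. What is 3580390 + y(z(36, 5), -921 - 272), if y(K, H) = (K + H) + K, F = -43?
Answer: 89479839/25 ≈ 3.5792e+6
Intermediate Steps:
z(b, t) = -43/(5*t) (z(b, t) = (-43/t)/5 = -43/(5*t))
y(K, H) = H + 2*K (y(K, H) = (H + K) + K = H + 2*K)
3580390 + y(z(36, 5), -921 - 272) = 3580390 + ((-921 - 272) + 2*(-43/5/5)) = 3580390 + (-1193 + 2*(-43/5*1/5)) = 3580390 + (-1193 + 2*(-43/25)) = 3580390 + (-1193 - 86/25) = 3580390 - 29911/25 = 89479839/25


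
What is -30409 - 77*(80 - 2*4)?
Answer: -35953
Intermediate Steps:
-30409 - 77*(80 - 2*4) = -30409 - 77*(80 - 8) = -30409 - 77*72 = -30409 - 1*5544 = -30409 - 5544 = -35953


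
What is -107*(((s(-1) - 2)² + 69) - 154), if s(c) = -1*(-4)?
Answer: 8667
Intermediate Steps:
s(c) = 4
-107*(((s(-1) - 2)² + 69) - 154) = -107*(((4 - 2)² + 69) - 154) = -107*((2² + 69) - 154) = -107*((4 + 69) - 154) = -107*(73 - 154) = -107*(-81) = 8667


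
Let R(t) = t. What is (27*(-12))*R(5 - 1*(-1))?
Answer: -1944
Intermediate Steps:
(27*(-12))*R(5 - 1*(-1)) = (27*(-12))*(5 - 1*(-1)) = -324*(5 + 1) = -324*6 = -1944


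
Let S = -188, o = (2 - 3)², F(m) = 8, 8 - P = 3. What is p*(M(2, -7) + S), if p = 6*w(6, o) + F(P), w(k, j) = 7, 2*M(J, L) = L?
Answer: -9575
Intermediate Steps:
P = 5 (P = 8 - 1*3 = 8 - 3 = 5)
M(J, L) = L/2
o = 1 (o = (-1)² = 1)
p = 50 (p = 6*7 + 8 = 42 + 8 = 50)
p*(M(2, -7) + S) = 50*((½)*(-7) - 188) = 50*(-7/2 - 188) = 50*(-383/2) = -9575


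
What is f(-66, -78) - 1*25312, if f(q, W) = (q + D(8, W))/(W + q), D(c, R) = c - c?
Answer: -607477/24 ≈ -25312.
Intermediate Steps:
D(c, R) = 0
f(q, W) = q/(W + q) (f(q, W) = (q + 0)/(W + q) = q/(W + q))
f(-66, -78) - 1*25312 = -66/(-78 - 66) - 1*25312 = -66/(-144) - 25312 = -66*(-1/144) - 25312 = 11/24 - 25312 = -607477/24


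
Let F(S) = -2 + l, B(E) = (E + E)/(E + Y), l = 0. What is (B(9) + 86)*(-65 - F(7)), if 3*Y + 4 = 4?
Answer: -5544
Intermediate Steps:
Y = 0 (Y = -4/3 + (⅓)*4 = -4/3 + 4/3 = 0)
B(E) = 2 (B(E) = (E + E)/(E + 0) = (2*E)/E = 2)
F(S) = -2 (F(S) = -2 + 0 = -2)
(B(9) + 86)*(-65 - F(7)) = (2 + 86)*(-65 - 1*(-2)) = 88*(-65 + 2) = 88*(-63) = -5544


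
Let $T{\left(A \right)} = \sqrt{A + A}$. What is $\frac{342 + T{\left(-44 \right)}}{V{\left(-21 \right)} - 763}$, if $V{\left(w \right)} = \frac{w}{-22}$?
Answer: $- \frac{7524}{16765} - \frac{44 i \sqrt{22}}{16765} \approx -0.44879 - 0.01231 i$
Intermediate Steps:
$V{\left(w \right)} = - \frac{w}{22}$ ($V{\left(w \right)} = w \left(- \frac{1}{22}\right) = - \frac{w}{22}$)
$T{\left(A \right)} = \sqrt{2} \sqrt{A}$ ($T{\left(A \right)} = \sqrt{2 A} = \sqrt{2} \sqrt{A}$)
$\frac{342 + T{\left(-44 \right)}}{V{\left(-21 \right)} - 763} = \frac{342 + \sqrt{2} \sqrt{-44}}{\left(- \frac{1}{22}\right) \left(-21\right) - 763} = \frac{342 + \sqrt{2} \cdot 2 i \sqrt{11}}{\frac{21}{22} - 763} = \frac{342 + 2 i \sqrt{22}}{- \frac{16765}{22}} = \left(342 + 2 i \sqrt{22}\right) \left(- \frac{22}{16765}\right) = - \frac{7524}{16765} - \frac{44 i \sqrt{22}}{16765}$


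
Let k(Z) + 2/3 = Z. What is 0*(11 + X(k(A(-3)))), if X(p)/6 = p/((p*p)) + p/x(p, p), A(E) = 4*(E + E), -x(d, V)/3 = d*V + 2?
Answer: 0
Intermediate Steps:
x(d, V) = -6 - 3*V*d (x(d, V) = -3*(d*V + 2) = -3*(V*d + 2) = -3*(2 + V*d) = -6 - 3*V*d)
A(E) = 8*E (A(E) = 4*(2*E) = 8*E)
k(Z) = -⅔ + Z
X(p) = 6/p + 6*p/(-6 - 3*p²) (X(p) = 6*(p/((p*p)) + p/(-6 - 3*p*p)) = 6*(p/(p²) + p/(-6 - 3*p²)) = 6*(p/p² + p/(-6 - 3*p²)) = 6*(1/p + p/(-6 - 3*p²)) = 6/p + 6*p/(-6 - 3*p²))
0*(11 + X(k(A(-3)))) = 0*(11 + 4*(3 + (-⅔ + 8*(-3))²)/((-⅔ + 8*(-3))*(2 + (-⅔ + 8*(-3))²))) = 0*(11 + 4*(3 + (-⅔ - 24)²)/((-⅔ - 24)*(2 + (-⅔ - 24)²))) = 0*(11 + 4*(3 + (-74/3)²)/((-74/3)*(2 + (-74/3)²))) = 0*(11 + 4*(-3/74)*(3 + 5476/9)/(2 + 5476/9)) = 0*(11 + 4*(-3/74)*(5503/9)/(5494/9)) = 0*(11 + 4*(-3/74)*(9/5494)*(5503/9)) = 0*(11 - 16509/101639) = 0*(1101520/101639) = 0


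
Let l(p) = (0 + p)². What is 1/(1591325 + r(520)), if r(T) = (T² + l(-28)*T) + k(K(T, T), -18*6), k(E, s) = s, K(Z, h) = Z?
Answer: 1/2269297 ≈ 4.4067e-7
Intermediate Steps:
l(p) = p²
r(T) = -108 + T² + 784*T (r(T) = (T² + (-28)²*T) - 18*6 = (T² + 784*T) - 108 = -108 + T² + 784*T)
1/(1591325 + r(520)) = 1/(1591325 + (-108 + 520² + 784*520)) = 1/(1591325 + (-108 + 270400 + 407680)) = 1/(1591325 + 677972) = 1/2269297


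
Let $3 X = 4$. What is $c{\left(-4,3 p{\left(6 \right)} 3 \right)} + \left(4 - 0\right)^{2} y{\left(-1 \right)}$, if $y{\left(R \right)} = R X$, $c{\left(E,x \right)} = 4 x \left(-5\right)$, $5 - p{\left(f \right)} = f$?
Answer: $\frac{476}{3} \approx 158.67$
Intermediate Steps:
$X = \frac{4}{3}$ ($X = \frac{1}{3} \cdot 4 = \frac{4}{3} \approx 1.3333$)
$p{\left(f \right)} = 5 - f$
$c{\left(E,x \right)} = - 20 x$
$y{\left(R \right)} = \frac{4 R}{3}$ ($y{\left(R \right)} = R \frac{4}{3} = \frac{4 R}{3}$)
$c{\left(-4,3 p{\left(6 \right)} 3 \right)} + \left(4 - 0\right)^{2} y{\left(-1 \right)} = - 20 \cdot 3 \left(5 - 6\right) 3 + \left(4 - 0\right)^{2} \cdot \frac{4}{3} \left(-1\right) = - 20 \cdot 3 \left(5 - 6\right) 3 + \left(4 + 0\right)^{2} \left(- \frac{4}{3}\right) = - 20 \cdot 3 \left(-1\right) 3 + 4^{2} \left(- \frac{4}{3}\right) = - 20 \left(\left(-3\right) 3\right) + 16 \left(- \frac{4}{3}\right) = \left(-20\right) \left(-9\right) - \frac{64}{3} = 180 - \frac{64}{3} = \frac{476}{3}$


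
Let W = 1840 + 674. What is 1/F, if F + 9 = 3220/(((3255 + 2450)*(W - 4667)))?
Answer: -350939/3158543 ≈ -0.11111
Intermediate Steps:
W = 2514
F = -3158543/350939 (F = -9 + 3220/(((3255 + 2450)*(2514 - 4667))) = -9 + 3220/((5705*(-2153))) = -9 + 3220/(-12282865) = -9 + 3220*(-1/12282865) = -9 - 92/350939 = -3158543/350939 ≈ -9.0003)
1/F = 1/(-3158543/350939) = -350939/3158543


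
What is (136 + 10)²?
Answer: 21316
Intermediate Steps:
(136 + 10)² = 146² = 21316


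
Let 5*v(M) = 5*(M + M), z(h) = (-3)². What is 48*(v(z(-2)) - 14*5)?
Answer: -2496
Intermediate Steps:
z(h) = 9
v(M) = 2*M (v(M) = (5*(M + M))/5 = (5*(2*M))/5 = (10*M)/5 = 2*M)
48*(v(z(-2)) - 14*5) = 48*(2*9 - 14*5) = 48*(18 - 70) = 48*(-52) = -2496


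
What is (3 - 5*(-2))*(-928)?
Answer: -12064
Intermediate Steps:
(3 - 5*(-2))*(-928) = (3 + 10)*(-928) = 13*(-928) = -12064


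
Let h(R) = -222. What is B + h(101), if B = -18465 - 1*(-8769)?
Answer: -9918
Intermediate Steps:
B = -9696 (B = -18465 + 8769 = -9696)
B + h(101) = -9696 - 222 = -9918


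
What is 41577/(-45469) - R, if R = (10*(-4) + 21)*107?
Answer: 92396900/45469 ≈ 2032.1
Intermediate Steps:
R = -2033 (R = (-40 + 21)*107 = -19*107 = -2033)
41577/(-45469) - R = 41577/(-45469) - 1*(-2033) = 41577*(-1/45469) + 2033 = -41577/45469 + 2033 = 92396900/45469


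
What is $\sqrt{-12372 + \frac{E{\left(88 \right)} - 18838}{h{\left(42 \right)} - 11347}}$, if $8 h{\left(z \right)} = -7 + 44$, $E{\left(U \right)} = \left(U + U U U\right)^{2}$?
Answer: $\frac{2 i \sqrt{84326355570990489}}{90739} \approx 6400.6 i$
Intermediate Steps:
$E{\left(U \right)} = \left(U + U^{3}\right)^{2}$ ($E{\left(U \right)} = \left(U + U^{2} U\right)^{2} = \left(U + U^{3}\right)^{2}$)
$h{\left(z \right)} = \frac{37}{8}$ ($h{\left(z \right)} = \frac{-7 + 44}{8} = \frac{1}{8} \cdot 37 = \frac{37}{8}$)
$\sqrt{-12372 + \frac{E{\left(88 \right)} - 18838}{h{\left(42 \right)} - 11347}} = \sqrt{-12372 + \frac{88^{2} \left(1 + 88^{2}\right)^{2} - 18838}{\frac{37}{8} - 11347}} = \sqrt{-12372 + \frac{7744 \left(1 + 7744\right)^{2} - 18838}{- \frac{90739}{8}}} = \sqrt{-12372 + \left(7744 \cdot 7745^{2} - 18838\right) \left(- \frac{8}{90739}\right)} = \sqrt{-12372 + \left(7744 \cdot 59985025 - 18838\right) \left(- \frac{8}{90739}\right)} = \sqrt{-12372 + \left(464524033600 - 18838\right) \left(- \frac{8}{90739}\right)} = \sqrt{-12372 + 464524014762 \left(- \frac{8}{90739}\right)} = \sqrt{-12372 - \frac{3716192118096}{90739}} = \sqrt{- \frac{3717314741004}{90739}} = \frac{2 i \sqrt{84326355570990489}}{90739}$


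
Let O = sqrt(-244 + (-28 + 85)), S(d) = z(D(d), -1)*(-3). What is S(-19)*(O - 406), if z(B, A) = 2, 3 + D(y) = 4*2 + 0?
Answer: 2436 - 6*I*sqrt(187) ≈ 2436.0 - 82.049*I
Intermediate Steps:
D(y) = 5 (D(y) = -3 + (4*2 + 0) = -3 + (8 + 0) = -3 + 8 = 5)
S(d) = -6 (S(d) = 2*(-3) = -6)
O = I*sqrt(187) (O = sqrt(-244 + 57) = sqrt(-187) = I*sqrt(187) ≈ 13.675*I)
S(-19)*(O - 406) = -6*(I*sqrt(187) - 406) = -6*(-406 + I*sqrt(187)) = 2436 - 6*I*sqrt(187)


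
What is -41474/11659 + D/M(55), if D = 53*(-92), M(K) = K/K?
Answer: -639222/131 ≈ -4879.6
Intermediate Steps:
M(K) = 1
D = -4876
-41474/11659 + D/M(55) = -41474/11659 - 4876/1 = -41474*1/11659 - 4876*1 = -466/131 - 4876 = -639222/131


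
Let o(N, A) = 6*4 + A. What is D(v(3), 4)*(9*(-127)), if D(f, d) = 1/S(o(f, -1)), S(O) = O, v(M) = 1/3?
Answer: -1143/23 ≈ -49.696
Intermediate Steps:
v(M) = 1/3
o(N, A) = 24 + A
D(f, d) = 1/23 (D(f, d) = 1/(24 - 1) = 1/23)
D(v(3), 4)*(9*(-127)) = (9*(-127))/23 = (1/23)*(-1143) = -1143/23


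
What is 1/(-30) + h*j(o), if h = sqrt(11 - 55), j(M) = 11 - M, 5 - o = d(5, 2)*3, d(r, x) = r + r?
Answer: -1/30 + 72*I*sqrt(11) ≈ -0.033333 + 238.8*I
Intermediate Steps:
d(r, x) = 2*r
o = -25 (o = 5 - 2*5*3 = 5 - 10*3 = 5 - 1*30 = 5 - 30 = -25)
h = 2*I*sqrt(11) (h = sqrt(-44) = 2*I*sqrt(11) ≈ 6.6332*I)
1/(-30) + h*j(o) = 1/(-30) + (2*I*sqrt(11))*(11 - 1*(-25)) = -1/30 + (2*I*sqrt(11))*(11 + 25) = -1/30 + (2*I*sqrt(11))*36 = -1/30 + 72*I*sqrt(11)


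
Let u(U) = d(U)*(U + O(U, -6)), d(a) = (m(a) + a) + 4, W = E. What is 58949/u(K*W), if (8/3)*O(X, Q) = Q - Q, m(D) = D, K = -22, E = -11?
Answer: 5359/10736 ≈ 0.49916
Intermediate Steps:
W = -11
O(X, Q) = 0 (O(X, Q) = 3*(Q - Q)/8 = (3/8)*0 = 0)
d(a) = 4 + 2*a (d(a) = (a + a) + 4 = 2*a + 4 = 4 + 2*a)
u(U) = U*(4 + 2*U) (u(U) = (4 + 2*U)*(U + 0) = (4 + 2*U)*U = U*(4 + 2*U))
58949/u(K*W) = 58949/((2*(-22*(-11))*(2 - 22*(-11)))) = 58949/((2*242*(2 + 242))) = 58949/((2*242*244)) = 58949/118096 = 58949*(1/118096) = 5359/10736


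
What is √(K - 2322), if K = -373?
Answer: 7*I*√55 ≈ 51.913*I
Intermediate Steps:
√(K - 2322) = √(-373 - 2322) = √(-2695) = 7*I*√55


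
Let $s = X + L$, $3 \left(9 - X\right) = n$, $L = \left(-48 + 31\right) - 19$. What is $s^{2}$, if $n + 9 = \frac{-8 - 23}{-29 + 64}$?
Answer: $\frac{6195121}{11025} \approx 561.92$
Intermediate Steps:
$n = - \frac{346}{35}$ ($n = -9 + \frac{-8 - 23}{-29 + 64} = -9 - \frac{31}{35} = - \frac{346}{35} \approx -9.8857$)
$L = -36$ ($L = -17 - 19 = -36$)
$X = \frac{1291}{105}$ ($X = 9 - - \frac{346}{105} = 9 + \frac{346}{105} = \frac{1291}{105} \approx 12.295$)
$s = - \frac{2489}{105}$ ($s = \frac{1291}{105} - 36 = - \frac{2489}{105} \approx -23.705$)
$s^{2} = \left(- \frac{2489}{105}\right)^{2} = \frac{6195121}{11025}$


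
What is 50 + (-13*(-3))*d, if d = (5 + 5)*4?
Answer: 1610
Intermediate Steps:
d = 40 (d = 10*4 = 40)
50 + (-13*(-3))*d = 50 - 13*(-3)*40 = 50 + 39*40 = 50 + 1560 = 1610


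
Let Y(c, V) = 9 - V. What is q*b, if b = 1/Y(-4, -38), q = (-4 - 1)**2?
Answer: 25/47 ≈ 0.53191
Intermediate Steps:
q = 25 (q = (-5)**2 = 25)
b = 1/47 (b = 1/(9 - 1*(-38)) = 1/(9 + 38) = 1/47 ≈ 0.021277)
q*b = 25*(1/47) = 25/47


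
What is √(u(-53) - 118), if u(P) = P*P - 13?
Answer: √2678 ≈ 51.749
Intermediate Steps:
u(P) = -13 + P² (u(P) = P² - 13 = -13 + P²)
√(u(-53) - 118) = √((-13 + (-53)²) - 118) = √((-13 + 2809) - 118) = √(2796 - 118) = √2678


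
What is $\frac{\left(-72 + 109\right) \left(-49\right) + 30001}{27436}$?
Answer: $\frac{7047}{6859} \approx 1.0274$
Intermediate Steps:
$\frac{\left(-72 + 109\right) \left(-49\right) + 30001}{27436} = \left(37 \left(-49\right) + 30001\right) \frac{1}{27436} = \left(-1813 + 30001\right) \frac{1}{27436} = 28188 \cdot \frac{1}{27436} = \frac{7047}{6859}$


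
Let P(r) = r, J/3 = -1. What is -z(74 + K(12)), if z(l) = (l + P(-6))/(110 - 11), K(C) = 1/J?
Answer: -203/297 ≈ -0.68350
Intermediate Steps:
J = -3 (J = 3*(-1) = -3)
K(C) = -⅓ (K(C) = 1/(-3) = -⅓)
z(l) = -2/33 + l/99 (z(l) = (l - 6)/(110 - 11) = (-6 + l)/99 = (-6 + l)*(1/99) = -2/33 + l/99)
-z(74 + K(12)) = -(-2/33 + (74 - ⅓)/99) = -(-2/33 + (1/99)*(221/3)) = -(-2/33 + 221/297) = -1*203/297 = -203/297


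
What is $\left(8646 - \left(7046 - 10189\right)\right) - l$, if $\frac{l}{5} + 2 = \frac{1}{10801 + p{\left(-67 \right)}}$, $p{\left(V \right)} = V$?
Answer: $\frac{126650461}{10734} \approx 11799.0$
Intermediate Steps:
$l = - \frac{107335}{10734}$ ($l = -10 + \frac{5}{10801 - 67} = -10 + \frac{5}{10734} = - \frac{107335}{10734} \approx -9.9995$)
$\left(8646 - \left(7046 - 10189\right)\right) - l = \left(8646 - \left(7046 - 10189\right)\right) - - \frac{107335}{10734} = \left(8646 - -3143\right) + \frac{107335}{10734} = \left(8646 + 3143\right) + \frac{107335}{10734} = 11789 + \frac{107335}{10734} = \frac{126650461}{10734}$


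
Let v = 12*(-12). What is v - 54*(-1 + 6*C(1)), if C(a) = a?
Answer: -414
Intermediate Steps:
v = -144
v - 54*(-1 + 6*C(1)) = -144 - 54*(-1 + 6*1) = -144 - 54*(-1 + 6) = -144 - 54*5 = -144 - 270 = -414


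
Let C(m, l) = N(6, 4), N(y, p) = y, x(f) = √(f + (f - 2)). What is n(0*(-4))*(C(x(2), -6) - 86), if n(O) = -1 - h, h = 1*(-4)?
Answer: -240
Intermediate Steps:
x(f) = √(-2 + 2*f) (x(f) = √(f + (-2 + f)) = √(-2 + 2*f))
h = -4
C(m, l) = 6
n(O) = 3 (n(O) = -1 - 1*(-4) = -1 + 4 = 3)
n(0*(-4))*(C(x(2), -6) - 86) = 3*(6 - 86) = 3*(-80) = -240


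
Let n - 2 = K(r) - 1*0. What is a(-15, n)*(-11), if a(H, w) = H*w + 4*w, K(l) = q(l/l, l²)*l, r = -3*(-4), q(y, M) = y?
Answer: 1694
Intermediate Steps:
r = 12
K(l) = l (K(l) = (l/l)*l = 1*l = l)
n = 14 (n = 2 + (12 - 1*0) = 2 + (12 + 0) = 2 + 12 = 14)
a(H, w) = 4*w + H*w
a(-15, n)*(-11) = (14*(4 - 15))*(-11) = (14*(-11))*(-11) = -154*(-11) = 1694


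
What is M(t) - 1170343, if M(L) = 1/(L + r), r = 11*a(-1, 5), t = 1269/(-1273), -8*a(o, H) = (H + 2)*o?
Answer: -102836858883/87869 ≈ -1.1703e+6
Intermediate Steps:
a(o, H) = -o*(2 + H)/8 (a(o, H) = -(H + 2)*o/8 = -(2 + H)*o/8 = -o*(2 + H)/8)
t = -1269/1273 (t = 1269*(-1/1273) = -1269/1273 ≈ -0.99686)
r = 77/8 (r = 11*(-⅛*(-1)*(2 + 5)) = 11*(-⅛*(-1)*7) = 11*(7/8) = 77/8 ≈ 9.6250)
M(L) = 1/(77/8 + L) (M(L) = 1/(L + 77/8) = 1/(77/8 + L))
M(t) - 1170343 = 8/(77 + 8*(-1269/1273)) - 1170343 = 8/(77 - 10152/1273) - 1170343 = 8/(87869/1273) - 1170343 = 8*(1273/87869) - 1170343 = 10184/87869 - 1170343 = -102836858883/87869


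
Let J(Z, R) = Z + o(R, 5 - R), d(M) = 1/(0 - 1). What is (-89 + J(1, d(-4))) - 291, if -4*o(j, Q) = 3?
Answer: -1519/4 ≈ -379.75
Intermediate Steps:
o(j, Q) = -¾ (o(j, Q) = -¼*3 = -¾)
d(M) = -1 (d(M) = 1/(-1) = -1)
J(Z, R) = -¾ + Z (J(Z, R) = Z - ¾ = -¾ + Z)
(-89 + J(1, d(-4))) - 291 = (-89 + (-¾ + 1)) - 291 = (-89 + ¼) - 291 = -355/4 - 291 = -1519/4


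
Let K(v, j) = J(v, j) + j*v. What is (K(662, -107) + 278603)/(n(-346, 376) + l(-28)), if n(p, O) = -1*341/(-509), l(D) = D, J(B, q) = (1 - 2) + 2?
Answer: -105754930/13911 ≈ -7602.3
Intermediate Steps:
J(B, q) = 1 (J(B, q) = -1 + 2 = 1)
K(v, j) = 1 + j*v
n(p, O) = 341/509 (n(p, O) = -341*(-1/509) = 341/509)
(K(662, -107) + 278603)/(n(-346, 376) + l(-28)) = ((1 - 107*662) + 278603)/(341/509 - 28) = ((1 - 70834) + 278603)/(-13911/509) = (-70833 + 278603)*(-509/13911) = 207770*(-509/13911) = -105754930/13911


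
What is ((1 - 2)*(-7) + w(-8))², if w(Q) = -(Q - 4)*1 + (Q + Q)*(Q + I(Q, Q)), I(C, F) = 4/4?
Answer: 17161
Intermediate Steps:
I(C, F) = 1 (I(C, F) = 4*(¼) = 1)
w(Q) = 4 - Q + 2*Q*(1 + Q) (w(Q) = -(Q - 4)*1 + (Q + Q)*(Q + 1) = -(-4 + Q)*1 + (2*Q)*(1 + Q) = (4 - Q)*1 + 2*Q*(1 + Q) = (4 - Q) + 2*Q*(1 + Q) = 4 - Q + 2*Q*(1 + Q))
((1 - 2)*(-7) + w(-8))² = ((1 - 2)*(-7) + (4 - 8 + 2*(-8)²))² = (-1*(-7) + (4 - 8 + 2*64))² = (7 + (4 - 8 + 128))² = (7 + 124)² = 131² = 17161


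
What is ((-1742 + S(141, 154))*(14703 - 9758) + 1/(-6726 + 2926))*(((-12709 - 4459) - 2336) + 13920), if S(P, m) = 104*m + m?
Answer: -189239350503302/475 ≈ -3.9840e+11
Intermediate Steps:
S(P, m) = 105*m
((-1742 + S(141, 154))*(14703 - 9758) + 1/(-6726 + 2926))*(((-12709 - 4459) - 2336) + 13920) = ((-1742 + 105*154)*(14703 - 9758) + 1/(-6726 + 2926))*(((-12709 - 4459) - 2336) + 13920) = ((-1742 + 16170)*4945 + 1/(-3800))*((-17168 - 2336) + 13920) = (14428*4945 - 1/3800)*(-19504 + 13920) = (71346460 - 1/3800)*(-5584) = (271116547999/3800)*(-5584) = -189239350503302/475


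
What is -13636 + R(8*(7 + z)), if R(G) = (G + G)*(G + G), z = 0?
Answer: -1092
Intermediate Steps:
R(G) = 4*G² (R(G) = (2*G)*(2*G) = 4*G²)
-13636 + R(8*(7 + z)) = -13636 + 4*(8*(7 + 0))² = -13636 + 4*(8*7)² = -13636 + 4*56² = -13636 + 4*3136 = -13636 + 12544 = -1092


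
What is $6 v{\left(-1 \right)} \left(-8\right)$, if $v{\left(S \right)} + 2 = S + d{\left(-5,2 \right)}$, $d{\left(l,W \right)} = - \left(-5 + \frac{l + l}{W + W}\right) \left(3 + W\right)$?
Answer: $-1656$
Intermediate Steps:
$d{\left(l,W \right)} = - \left(-5 + \frac{l}{W}\right) \left(3 + W\right)$ ($d{\left(l,W \right)} = - \left(-5 + \frac{2 l}{2 W}\right) \left(3 + W\right) = - \left(-5 + 2 l \frac{1}{2 W}\right) \left(3 + W\right) = - \left(-5 + \frac{l}{W}\right) \left(3 + W\right)$)
$v{\left(S \right)} = \frac{71}{2} + S$ ($v{\left(S \right)} = -2 + \left(S + \left(15 - -5 + 5 \cdot 2 - - \frac{15}{2}\right)\right) = -2 + \left(S + \left(15 + 5 + 10 - \left(-15\right) \frac{1}{2}\right)\right) = -2 + \left(S + \left(15 + 5 + 10 + \frac{15}{2}\right)\right) = -2 + \left(S + \frac{75}{2}\right) = -2 + \left(\frac{75}{2} + S\right) = \frac{71}{2} + S$)
$6 v{\left(-1 \right)} \left(-8\right) = 6 \left(\frac{71}{2} - 1\right) \left(-8\right) = 6 \cdot \frac{69}{2} \left(-8\right) = 207 \left(-8\right) = -1656$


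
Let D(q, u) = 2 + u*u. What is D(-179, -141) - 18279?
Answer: 1604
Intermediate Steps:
D(q, u) = 2 + u**2
D(-179, -141) - 18279 = (2 + (-141)**2) - 18279 = (2 + 19881) - 18279 = 19883 - 18279 = 1604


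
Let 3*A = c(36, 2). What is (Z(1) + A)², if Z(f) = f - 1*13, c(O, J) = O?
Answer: 0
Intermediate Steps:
Z(f) = -13 + f (Z(f) = f - 13 = -13 + f)
A = 12 (A = (⅓)*36 = 12)
(Z(1) + A)² = ((-13 + 1) + 12)² = (-12 + 12)² = 0² = 0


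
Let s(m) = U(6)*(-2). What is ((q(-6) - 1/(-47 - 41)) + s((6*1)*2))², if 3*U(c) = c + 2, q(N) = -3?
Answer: 4826809/69696 ≈ 69.255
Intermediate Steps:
U(c) = ⅔ + c/3 (U(c) = (c + 2)/3 = (2 + c)/3 = ⅔ + c/3)
s(m) = -16/3 (s(m) = (⅔ + (⅓)*6)*(-2) = (⅔ + 2)*(-2) = (8/3)*(-2) = -16/3)
((q(-6) - 1/(-47 - 41)) + s((6*1)*2))² = ((-3 - 1/(-47 - 41)) - 16/3)² = ((-3 - 1/(-88)) - 16/3)² = ((-3 - 1*(-1/88)) - 16/3)² = ((-3 + 1/88) - 16/3)² = (-263/88 - 16/3)² = (-2197/264)² = 4826809/69696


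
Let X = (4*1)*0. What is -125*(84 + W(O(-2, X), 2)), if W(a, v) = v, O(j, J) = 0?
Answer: -10750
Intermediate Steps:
X = 0 (X = 4*0 = 0)
-125*(84 + W(O(-2, X), 2)) = -125*(84 + 2) = -125*86 = -10750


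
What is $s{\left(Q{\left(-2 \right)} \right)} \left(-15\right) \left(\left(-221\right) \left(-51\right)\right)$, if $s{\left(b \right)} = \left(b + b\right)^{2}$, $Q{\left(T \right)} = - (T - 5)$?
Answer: $-33136740$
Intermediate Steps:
$Q{\left(T \right)} = 5 - T$ ($Q{\left(T \right)} = - (-5 + T) = 5 - T$)
$s{\left(b \right)} = 4 b^{2}$ ($s{\left(b \right)} = \left(2 b\right)^{2} = 4 b^{2}$)
$s{\left(Q{\left(-2 \right)} \right)} \left(-15\right) \left(\left(-221\right) \left(-51\right)\right) = 4 \left(5 - -2\right)^{2} \left(-15\right) \left(\left(-221\right) \left(-51\right)\right) = 4 \left(5 + 2\right)^{2} \left(-15\right) 11271 = 4 \cdot 7^{2} \left(-15\right) 11271 = 4 \cdot 49 \left(-15\right) 11271 = 196 \left(-15\right) 11271 = \left(-2940\right) 11271 = -33136740$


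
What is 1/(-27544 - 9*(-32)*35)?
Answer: -1/17464 ≈ -5.7261e-5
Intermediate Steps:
1/(-27544 - 9*(-32)*35) = 1/(-27544 + 288*35) = 1/(-27544 + 10080) = 1/(-17464) = -1/17464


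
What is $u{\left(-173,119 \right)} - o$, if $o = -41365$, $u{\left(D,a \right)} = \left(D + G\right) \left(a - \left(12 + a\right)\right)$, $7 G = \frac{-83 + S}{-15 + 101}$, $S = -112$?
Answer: $\frac{13076911}{301} \approx 43445.0$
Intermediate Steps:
$G = - \frac{195}{602}$ ($G = \frac{\left(-83 - 112\right) \frac{1}{-15 + 101}}{7} = \frac{\left(-195\right) \frac{1}{86}}{7} = \frac{1}{7} \left(- \frac{195}{86}\right) = - \frac{195}{602} \approx -0.32392$)
$u{\left(D,a \right)} = \frac{1170}{301} - 12 D$ ($u{\left(D,a \right)} = \left(D - \frac{195}{602}\right) \left(a - \left(12 + a\right)\right) = \left(- \frac{195}{602} + D\right) \left(-12\right) = \frac{1170}{301} - 12 D$)
$u{\left(-173,119 \right)} - o = \left(\frac{1170}{301} - -2076\right) - -41365 = \left(\frac{1170}{301} + 2076\right) + 41365 = \frac{626046}{301} + 41365 = \frac{13076911}{301}$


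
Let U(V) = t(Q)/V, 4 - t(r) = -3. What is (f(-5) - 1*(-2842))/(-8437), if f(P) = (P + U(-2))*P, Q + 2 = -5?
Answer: -5769/16874 ≈ -0.34189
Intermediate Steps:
Q = -7 (Q = -2 - 5 = -7)
t(r) = 7 (t(r) = 4 - 1*(-3) = 4 + 3 = 7)
U(V) = 7/V
f(P) = P*(-7/2 + P) (f(P) = (P + 7/(-2))*P = (P + 7*(-½))*P = (P - 7/2)*P = (-7/2 + P)*P = P*(-7/2 + P))
(f(-5) - 1*(-2842))/(-8437) = ((½)*(-5)*(-7 + 2*(-5)) - 1*(-2842))/(-8437) = ((½)*(-5)*(-7 - 10) + 2842)*(-1/8437) = ((½)*(-5)*(-17) + 2842)*(-1/8437) = (85/2 + 2842)*(-1/8437) = (5769/2)*(-1/8437) = -5769/16874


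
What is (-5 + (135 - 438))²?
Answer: 94864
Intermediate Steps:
(-5 + (135 - 438))² = (-5 - 303)² = (-308)² = 94864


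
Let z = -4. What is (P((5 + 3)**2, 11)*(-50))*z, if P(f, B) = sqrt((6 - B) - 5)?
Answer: 200*I*sqrt(10) ≈ 632.46*I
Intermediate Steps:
P(f, B) = sqrt(1 - B)
(P((5 + 3)**2, 11)*(-50))*z = (sqrt(1 - 1*11)*(-50))*(-4) = (sqrt(1 - 11)*(-50))*(-4) = (sqrt(-10)*(-50))*(-4) = ((I*sqrt(10))*(-50))*(-4) = -50*I*sqrt(10)*(-4) = 200*I*sqrt(10)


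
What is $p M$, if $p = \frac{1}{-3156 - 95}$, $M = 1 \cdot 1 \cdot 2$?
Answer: $- \frac{2}{3251} \approx -0.0006152$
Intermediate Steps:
$M = 2$ ($M = 1 \cdot 2 = 2$)
$p = - \frac{1}{3251}$ ($p = \frac{1}{-3251} = - \frac{1}{3251} \approx -0.0003076$)
$p M = \left(- \frac{1}{3251}\right) 2 = - \frac{2}{3251}$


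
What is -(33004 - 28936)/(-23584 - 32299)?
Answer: 4068/55883 ≈ 0.072795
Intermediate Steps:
-(33004 - 28936)/(-23584 - 32299) = -4068/(-55883) = -4068*(-1)/55883 = -1*(-4068/55883) = 4068/55883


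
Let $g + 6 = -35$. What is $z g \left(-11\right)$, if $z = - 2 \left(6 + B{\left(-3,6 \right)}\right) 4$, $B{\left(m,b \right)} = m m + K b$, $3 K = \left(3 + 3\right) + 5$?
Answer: $-133496$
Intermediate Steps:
$K = \frac{11}{3}$ ($K = \frac{\left(3 + 3\right) + 5}{3} = \frac{6 + 5}{3} = \frac{1}{3} \cdot 11 = \frac{11}{3} \approx 3.6667$)
$B{\left(m,b \right)} = m^{2} + \frac{11 b}{3}$ ($B{\left(m,b \right)} = m m + \frac{11 b}{3} = m^{2} + \frac{11 b}{3}$)
$g = -41$ ($g = -6 - 35 = -41$)
$z = -296$ ($z = - 2 \left(6 + \left(\left(-3\right)^{2} + \frac{11}{3} \cdot 6\right)\right) 4 = - 2 \left(6 + \left(9 + 22\right)\right) 4 = - 2 \left(6 + 31\right) 4 = - 2 \cdot 37 \cdot 4 = \left(-2\right) 148 = -296$)
$z g \left(-11\right) = \left(-296\right) \left(-41\right) \left(-11\right) = 12136 \left(-11\right) = -133496$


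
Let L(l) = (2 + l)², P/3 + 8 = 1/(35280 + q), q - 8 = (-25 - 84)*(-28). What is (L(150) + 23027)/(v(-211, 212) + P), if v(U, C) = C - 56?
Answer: 589554180/1686961 ≈ 349.48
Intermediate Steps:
q = 3060 (q = 8 + (-25 - 84)*(-28) = 8 - 109*(-28) = 8 + 3052 = 3060)
v(U, C) = -56 + C
P = -306719/12780 (P = -24 + 3/(35280 + 3060) = -24 + 3/38340 = -24 + 3*(1/38340) = -24 + 1/12780 = -306719/12780 ≈ -24.000)
(L(150) + 23027)/(v(-211, 212) + P) = ((2 + 150)² + 23027)/((-56 + 212) - 306719/12780) = (152² + 23027)/(156 - 306719/12780) = (23104 + 23027)/(1686961/12780) = 46131*(12780/1686961) = 589554180/1686961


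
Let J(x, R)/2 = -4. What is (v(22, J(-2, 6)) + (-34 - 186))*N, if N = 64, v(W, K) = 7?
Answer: -13632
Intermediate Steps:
J(x, R) = -8 (J(x, R) = 2*(-4) = -8)
(v(22, J(-2, 6)) + (-34 - 186))*N = (7 + (-34 - 186))*64 = (7 - 220)*64 = -213*64 = -13632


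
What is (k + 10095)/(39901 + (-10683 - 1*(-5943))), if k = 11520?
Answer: 21615/35161 ≈ 0.61474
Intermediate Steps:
(k + 10095)/(39901 + (-10683 - 1*(-5943))) = (11520 + 10095)/(39901 + (-10683 - 1*(-5943))) = 21615/(39901 + (-10683 + 5943)) = 21615/(39901 - 4740) = 21615/35161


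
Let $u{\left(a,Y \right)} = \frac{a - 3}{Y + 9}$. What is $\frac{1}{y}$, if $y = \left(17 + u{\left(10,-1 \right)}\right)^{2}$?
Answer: $\frac{64}{20449} \approx 0.0031297$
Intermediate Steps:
$u{\left(a,Y \right)} = \frac{-3 + a}{9 + Y}$
$y = \frac{20449}{64}$ ($y = \left(17 + \frac{-3 + 10}{9 - 1}\right)^{2} = \left(17 + \frac{1}{8} \cdot 7\right)^{2} = \left(17 + \frac{7}{8}\right)^{2} = \left(\frac{143}{8}\right)^{2} = \frac{20449}{64} \approx 319.52$)
$\frac{1}{y} = \frac{1}{\frac{20449}{64}} = \frac{64}{20449}$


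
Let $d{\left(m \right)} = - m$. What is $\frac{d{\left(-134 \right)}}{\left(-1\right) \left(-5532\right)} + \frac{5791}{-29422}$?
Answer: $- \frac{3511658}{20345313} \approx -0.1726$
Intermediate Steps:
$\frac{d{\left(-134 \right)}}{\left(-1\right) \left(-5532\right)} + \frac{5791}{-29422} = \frac{\left(-1\right) \left(-134\right)}{\left(-1\right) \left(-5532\right)} + \frac{5791}{-29422} = \frac{134}{5532} + 5791 \left(- \frac{1}{29422}\right) = 134 \cdot \frac{1}{5532} - \frac{5791}{29422} = \frac{67}{2766} - \frac{5791}{29422} = - \frac{3511658}{20345313}$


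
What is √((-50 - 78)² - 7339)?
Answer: 3*√1005 ≈ 95.105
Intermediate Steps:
√((-50 - 78)² - 7339) = √((-128)² - 7339) = √(16384 - 7339) = √9045 = 3*√1005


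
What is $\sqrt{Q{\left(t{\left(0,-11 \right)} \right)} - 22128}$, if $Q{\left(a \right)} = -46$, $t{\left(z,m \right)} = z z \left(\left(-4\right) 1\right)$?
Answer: $i \sqrt{22174} \approx 148.91 i$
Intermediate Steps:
$t{\left(z,m \right)} = - 4 z^{2}$ ($t{\left(z,m \right)} = z^{2} \left(-4\right) = - 4 z^{2}$)
$\sqrt{Q{\left(t{\left(0,-11 \right)} \right)} - 22128} = \sqrt{-46 - 22128} = \sqrt{-22174} = i \sqrt{22174}$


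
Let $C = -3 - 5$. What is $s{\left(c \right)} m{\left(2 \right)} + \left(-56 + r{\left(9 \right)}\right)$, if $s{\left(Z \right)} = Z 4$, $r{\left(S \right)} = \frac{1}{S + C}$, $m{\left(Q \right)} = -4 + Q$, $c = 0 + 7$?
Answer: $-111$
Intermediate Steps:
$c = 7$
$C = -8$ ($C = -3 - 5 = -8$)
$r{\left(S \right)} = \frac{1}{-8 + S}$ ($r{\left(S \right)} = \frac{1}{S - 8} = \frac{1}{-8 + S}$)
$s{\left(Z \right)} = 4 Z$
$s{\left(c \right)} m{\left(2 \right)} + \left(-56 + r{\left(9 \right)}\right) = 4 \cdot 7 \left(-4 + 2\right) - \left(56 - \frac{1}{-8 + 9}\right) = 28 \left(-2\right) - \left(56 - 1^{-1}\right) = -56 + \left(-56 + 1\right) = -56 - 55 = -111$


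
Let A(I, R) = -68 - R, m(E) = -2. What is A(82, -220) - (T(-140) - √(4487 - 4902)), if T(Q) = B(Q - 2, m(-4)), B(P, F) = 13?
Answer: 139 + I*√415 ≈ 139.0 + 20.372*I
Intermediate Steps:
T(Q) = 13
A(82, -220) - (T(-140) - √(4487 - 4902)) = (-68 - 1*(-220)) - (13 - √(4487 - 4902)) = (-68 + 220) - (13 - √(-415)) = 152 - (13 - I*√415) = 152 + (-13 + I*√415) = 139 + I*√415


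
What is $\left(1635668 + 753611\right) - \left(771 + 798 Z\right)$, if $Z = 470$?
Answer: $2013448$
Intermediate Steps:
$\left(1635668 + 753611\right) - \left(771 + 798 Z\right) = \left(1635668 + 753611\right) - 375831 = 2389279 - 375831 = 2013448$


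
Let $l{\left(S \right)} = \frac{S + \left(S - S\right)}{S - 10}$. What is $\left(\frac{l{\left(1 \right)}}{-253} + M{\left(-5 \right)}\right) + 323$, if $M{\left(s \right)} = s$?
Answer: $\frac{724087}{2277} \approx 318.0$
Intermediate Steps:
$l{\left(S \right)} = \frac{S}{-10 + S}$ ($l{\left(S \right)} = \frac{S + 0}{-10 + S} = \frac{S}{-10 + S}$)
$\left(\frac{l{\left(1 \right)}}{-253} + M{\left(-5 \right)}\right) + 323 = \left(\frac{1 \frac{1}{-10 + 1}}{-253} - 5\right) + 323 = \left(1 \frac{1}{-9} \left(- \frac{1}{253}\right) - 5\right) + 323 = \left(1 \left(- \frac{1}{9}\right) \left(- \frac{1}{253}\right) - 5\right) + 323 = \left(\left(- \frac{1}{9}\right) \left(- \frac{1}{253}\right) - 5\right) + 323 = \left(\frac{1}{2277} - 5\right) + 323 = - \frac{11384}{2277} + 323 = \frac{724087}{2277}$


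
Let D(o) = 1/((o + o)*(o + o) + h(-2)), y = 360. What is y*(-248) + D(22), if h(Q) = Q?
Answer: -172667519/1934 ≈ -89280.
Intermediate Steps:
D(o) = 1/(-2 + 4*o²) (D(o) = 1/((o + o)*(o + o) - 2) = 1/((2*o)*(2*o) - 2) = 1/(4*o² - 2) = 1/(-2 + 4*o²))
y*(-248) + D(22) = 360*(-248) + 1/(2*(-1 + 2*22²)) = -89280 + 1/(2*(-1 + 2*484)) = -89280 + 1/(2*(-1 + 968)) = -89280 + (½)/967 = -89280 + (½)*(1/967) = -89280 + 1/1934 = -172667519/1934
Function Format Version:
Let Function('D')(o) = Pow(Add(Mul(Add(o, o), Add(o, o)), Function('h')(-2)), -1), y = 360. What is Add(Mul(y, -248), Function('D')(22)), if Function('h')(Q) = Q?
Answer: Rational(-172667519, 1934) ≈ -89280.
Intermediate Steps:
Function('D')(o) = Pow(Add(-2, Mul(4, Pow(o, 2))), -1) (Function('D')(o) = Pow(Add(Mul(Add(o, o), Add(o, o)), -2), -1) = Pow(Add(Mul(Mul(2, o), Mul(2, o)), -2), -1) = Pow(Add(Mul(4, Pow(o, 2)), -2), -1) = Pow(Add(-2, Mul(4, Pow(o, 2))), -1))
Add(Mul(y, -248), Function('D')(22)) = Add(Mul(360, -248), Mul(Rational(1, 2), Pow(Add(-1, Mul(2, Pow(22, 2))), -1))) = Add(-89280, Mul(Rational(1, 2), Pow(Add(-1, Mul(2, 484)), -1))) = Add(-89280, Mul(Rational(1, 2), Pow(Add(-1, 968), -1))) = Add(-89280, Mul(Rational(1, 2), Pow(967, -1))) = Add(-89280, Mul(Rational(1, 2), Rational(1, 967))) = Add(-89280, Rational(1, 1934)) = Rational(-172667519, 1934)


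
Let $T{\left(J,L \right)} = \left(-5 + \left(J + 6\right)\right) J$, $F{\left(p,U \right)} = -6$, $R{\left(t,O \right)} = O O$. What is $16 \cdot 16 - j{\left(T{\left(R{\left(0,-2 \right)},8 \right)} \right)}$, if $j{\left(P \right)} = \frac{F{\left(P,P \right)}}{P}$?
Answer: $\frac{2563}{10} \approx 256.3$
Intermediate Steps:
$R{\left(t,O \right)} = O^{2}$
$T{\left(J,L \right)} = J \left(1 + J\right)$ ($T{\left(J,L \right)} = \left(-5 + \left(6 + J\right)\right) J = \left(1 + J\right) J = J \left(1 + J\right)$)
$j{\left(P \right)} = - \frac{6}{P}$
$16 \cdot 16 - j{\left(T{\left(R{\left(0,-2 \right)},8 \right)} \right)} = 16 \cdot 16 - - \frac{6}{\left(-2\right)^{2} \left(1 + \left(-2\right)^{2}\right)} = 256 - - \frac{6}{4 \left(1 + 4\right)} = 256 - - \frac{6}{4 \cdot 5} = 256 - - \frac{6}{20} = 256 - \left(-6\right) \frac{1}{20} = 256 - - \frac{3}{10} = 256 + \frac{3}{10} = \frac{2563}{10}$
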